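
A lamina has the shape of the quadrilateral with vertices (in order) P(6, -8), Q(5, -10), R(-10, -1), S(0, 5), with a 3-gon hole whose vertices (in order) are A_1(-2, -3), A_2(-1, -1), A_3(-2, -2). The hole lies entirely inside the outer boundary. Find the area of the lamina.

102

Outer boundary:
Apply the surveyor's formula: 2A = Σ (x_i·y_{i+1} − x_{i+1}·y_i), indices taken mod 4.
Σ = (-20) + (-105) + (-50) + (-30) = -205
Area = |Σ|/2 = 102.5.
Hole:
Apply the surveyor's formula: 2A = Σ (x_i·y_{i+1} − x_{i+1}·y_i), indices taken mod 3.
Σ = (-1) + (0) + (2) = 1
Area = |Σ|/2 = 0.5.
Net area = 102.5 − 0.5 = 102.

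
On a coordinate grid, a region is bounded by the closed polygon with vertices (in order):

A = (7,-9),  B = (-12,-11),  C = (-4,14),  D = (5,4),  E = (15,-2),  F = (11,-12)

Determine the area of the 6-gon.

363

Apply the shoelace formula: 2A = Σ (x_i·y_{i+1} − x_{i+1}·y_i), indices taken mod 6.
Cross-terms: -185, -212, -86, -70, -158, -15  ⇒  Σ = -726
Area = |Σ|/2 = 363.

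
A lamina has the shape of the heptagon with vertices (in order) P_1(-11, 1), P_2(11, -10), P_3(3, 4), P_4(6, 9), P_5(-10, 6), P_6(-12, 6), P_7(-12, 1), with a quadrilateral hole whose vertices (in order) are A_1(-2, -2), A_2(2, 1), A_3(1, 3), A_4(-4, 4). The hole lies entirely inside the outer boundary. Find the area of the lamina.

Outer boundary:
Apply Gauss's area formula: 2A = Σ (x_i·y_{i+1} − x_{i+1}·y_i), indices taken mod 7.
Cross-terms: 99, 74, 3, 126, 12, 60, -1  ⇒  Σ = 373
Area = |Σ|/2 = 186.5.
Hole:
Cross-terms: 2, 5, 16, 16  ⇒  Σ = 39
Area = |Σ|/2 = 19.5.
Net area = 186.5 − 19.5 = 167.

167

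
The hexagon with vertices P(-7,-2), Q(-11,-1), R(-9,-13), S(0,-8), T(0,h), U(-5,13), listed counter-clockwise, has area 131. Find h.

-6

Write out the shoelace sum; only the two edges meeting at T involve h:
2·Area = [(0·h − 0·(-8)) + (0·13 − (-5)·h)] + 292
       = 5·h + 292 = 262
⇒ h = -6.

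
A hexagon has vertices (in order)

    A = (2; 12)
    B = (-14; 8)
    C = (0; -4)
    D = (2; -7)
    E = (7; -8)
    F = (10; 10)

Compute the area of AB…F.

265.5

Apply Gauss's area formula: 2A = Σ (x_i·y_{i+1} − x_{i+1}·y_i), indices taken mod 6.
Cross-terms: 184, 56, 8, 33, 150, 100  ⇒  Σ = 531
Area = |Σ|/2 = 265.5.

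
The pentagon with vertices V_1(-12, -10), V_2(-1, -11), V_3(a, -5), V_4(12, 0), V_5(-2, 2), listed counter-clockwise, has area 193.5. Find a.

Write out the shoelace sum; only the two edges meeting at V_3 involve a:
2·Area = [((-1)·(-5) − a·(-11)) + (a·0 − 12·(-5))] + 190
       = 11·a + 255 = 387
⇒ a = 12.

12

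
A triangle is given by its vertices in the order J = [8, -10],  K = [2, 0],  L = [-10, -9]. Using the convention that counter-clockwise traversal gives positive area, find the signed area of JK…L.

J→K: (8)(0) − (2)(-10) = 20
K→L: (2)(-9) − (-10)(0) = -18
L→J: (-10)(-10) − (8)(-9) = 172
Σ = 174
Signed area = Σ/2 = 87 (positive ⇒ counter-clockwise traversal).

87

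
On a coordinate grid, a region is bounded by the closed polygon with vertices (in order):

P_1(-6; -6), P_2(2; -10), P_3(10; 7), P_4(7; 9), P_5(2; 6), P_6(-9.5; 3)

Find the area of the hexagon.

P_1→P_2: (-6)(-10) − (2)(-6) = 72
P_2→P_3: (2)(7) − (10)(-10) = 114
P_3→P_4: (10)(9) − (7)(7) = 41
P_4→P_5: (7)(6) − (2)(9) = 24
P_5→P_6: (2)(3) − (-9.5)(6) = 63
P_6→P_1: (-9.5)(-6) − (-6)(3) = 75
Σ = 389
Area = |Σ|/2 = 194.5.

194.5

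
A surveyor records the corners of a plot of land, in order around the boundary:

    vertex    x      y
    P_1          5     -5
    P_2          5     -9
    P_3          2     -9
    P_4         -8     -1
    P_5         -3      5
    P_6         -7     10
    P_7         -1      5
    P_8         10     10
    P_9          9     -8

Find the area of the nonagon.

Apply Gauss's area formula: 2A = Σ (x_i·y_{i+1} − x_{i+1}·y_i), indices taken mod 9.
Σ = (-20) + (-27) + (-74) + (-43) + (5) + (-25) + (-60) + (-170) + (-5) = -419
Area = |Σ|/2 = 209.5.

209.5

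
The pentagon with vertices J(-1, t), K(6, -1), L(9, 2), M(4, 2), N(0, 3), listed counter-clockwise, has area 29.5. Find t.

-2

Write out the shoelace sum; only the two edges meeting at J involve t:
2·Area = [(0·t − (-1)·3) + ((-1)·(-1) − 6·t)] + 43
       = -6·t + 47 = 59
⇒ t = -2.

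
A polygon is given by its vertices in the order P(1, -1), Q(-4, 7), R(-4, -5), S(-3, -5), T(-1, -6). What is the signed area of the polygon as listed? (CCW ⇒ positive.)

38

P→Q: (1)(7) − (-4)(-1) = 3
Q→R: (-4)(-5) − (-4)(7) = 48
R→S: (-4)(-5) − (-3)(-5) = 5
S→T: (-3)(-6) − (-1)(-5) = 13
T→P: (-1)(-1) − (1)(-6) = 7
Σ = 76
Signed area = Σ/2 = 38 (positive ⇒ counter-clockwise traversal).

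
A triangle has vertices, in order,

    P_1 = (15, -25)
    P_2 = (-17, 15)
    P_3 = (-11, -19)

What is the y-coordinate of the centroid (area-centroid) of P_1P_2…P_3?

-29/3

Apply the shoelace formula. First the cross-terms c_i = x_i·y_{i+1} − x_{i+1}·y_i:
  -200, 488, 560  ⇒  2A = 848, A = 424.
Then Σ (y_i + y_{i+1})·c_i = -24592, so ȳ = -24592 / (6·424) = -29/3.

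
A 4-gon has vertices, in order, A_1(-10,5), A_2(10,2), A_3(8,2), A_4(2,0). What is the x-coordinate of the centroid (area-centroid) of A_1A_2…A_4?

Apply the shoelace (surveyor's) formula. First the cross-terms c_i = x_i·y_{i+1} − x_{i+1}·y_i:
  -70, 4, -4, 10  ⇒  2A = -60, A = -30.
Then Σ (x_i + x_{i+1})·c_i = -48, so x̄ = -48 / (6·(-30)) = 4/15.

4/15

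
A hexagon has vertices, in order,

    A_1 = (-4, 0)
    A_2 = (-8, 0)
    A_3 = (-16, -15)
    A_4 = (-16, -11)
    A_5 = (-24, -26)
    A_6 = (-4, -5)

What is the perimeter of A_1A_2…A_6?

|A_1A_2| = √((-4)² + (0)²) = √16 = 4
|A_2A_3| = √((-8)² + (-15)²) = √289 = 17
|A_3A_4| = √((0)² + (4)²) = √16 = 4
|A_4A_5| = √((-8)² + (-15)²) = √289 = 17
|A_5A_6| = √((20)² + (21)²) = √841 = 29
|A_6A_1| = √((0)² + (5)²) = √25 = 5
Perimeter = 4 + 17 + 4 + 17 + 29 + 5 = 76.

76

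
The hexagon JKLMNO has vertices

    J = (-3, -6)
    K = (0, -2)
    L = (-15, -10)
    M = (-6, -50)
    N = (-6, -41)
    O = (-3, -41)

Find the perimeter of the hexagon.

|JK| = √((3)² + (4)²) = √25 = 5
|KL| = √((-15)² + (-8)²) = √289 = 17
|LM| = √((9)² + (-40)²) = √1681 = 41
|MN| = √((0)² + (9)²) = √81 = 9
|NO| = √((3)² + (0)²) = √9 = 3
|OJ| = √((0)² + (35)²) = √1225 = 35
Perimeter = 5 + 17 + 41 + 9 + 3 + 35 = 110.

110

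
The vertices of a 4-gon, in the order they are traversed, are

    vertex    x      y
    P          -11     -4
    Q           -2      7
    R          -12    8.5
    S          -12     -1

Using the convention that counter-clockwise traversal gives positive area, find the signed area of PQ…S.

Apply the shoelace (surveyor's) formula: 2A = Σ (x_i·y_{i+1} − x_{i+1}·y_i), indices taken mod 4.
P→Q: (-11)(7) − (-2)(-4) = -85
Q→R: (-2)(8.5) − (-12)(7) = 67
R→S: (-12)(-1) − (-12)(8.5) = 114
S→P: (-12)(-4) − (-11)(-1) = 37
Σ = 133
Signed area = Σ/2 = 66.5 (positive ⇒ counter-clockwise traversal).

66.5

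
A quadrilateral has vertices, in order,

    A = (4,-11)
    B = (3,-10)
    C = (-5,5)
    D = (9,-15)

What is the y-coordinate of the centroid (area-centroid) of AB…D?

-1036/153

Apply Gauss's area formula. First the cross-terms c_i = x_i·y_{i+1} − x_{i+1}·y_i:
  -7, -35, 30, -39  ⇒  2A = -51, A = -25.5.
Then Σ (y_i + y_{i+1})·c_i = 1036, so ȳ = 1036 / (6·(-25.5)) = -1036/153.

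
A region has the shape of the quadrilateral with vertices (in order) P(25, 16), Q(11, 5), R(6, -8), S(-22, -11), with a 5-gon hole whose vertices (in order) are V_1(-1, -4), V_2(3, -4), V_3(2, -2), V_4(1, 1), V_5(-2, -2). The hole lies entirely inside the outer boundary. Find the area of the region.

230

Outer boundary:
Apply the shoelace (surveyor's) formula: 2A = Σ (x_i·y_{i+1} − x_{i+1}·y_i), indices taken mod 4.
Cross-terms: -51, -118, -242, -77  ⇒  Σ = -488
Area = |Σ|/2 = 244.
Hole:
Apply the shoelace (surveyor's) formula: 2A = Σ (x_i·y_{i+1} − x_{i+1}·y_i), indices taken mod 5.
Σ = (16) + (2) + (4) + (0) + (6) = 28
Area = |Σ|/2 = 14.
Net area = 244 − 14 = 230.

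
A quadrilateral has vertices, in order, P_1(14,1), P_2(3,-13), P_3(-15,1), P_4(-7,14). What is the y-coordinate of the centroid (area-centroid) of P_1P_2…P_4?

2/3

Apply the shoelace formula. First the cross-terms c_i = x_i·y_{i+1} − x_{i+1}·y_i:
  -185, -192, -203, -203  ⇒  2A = -783, A = -391.5.
Then Σ (y_i + y_{i+1})·c_i = -1566, so ȳ = -1566 / (6·(-391.5)) = 2/3.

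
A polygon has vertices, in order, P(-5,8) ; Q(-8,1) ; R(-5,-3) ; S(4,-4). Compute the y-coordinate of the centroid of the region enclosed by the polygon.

0.75

Apply the shoelace formula. First the cross-terms c_i = x_i·y_{i+1} − x_{i+1}·y_i:
  59, 29, 32, 12  ⇒  2A = 132, A = 66.
Then Σ (y_i + y_{i+1})·c_i = 297, so ȳ = 297 / (6·66) = 0.75.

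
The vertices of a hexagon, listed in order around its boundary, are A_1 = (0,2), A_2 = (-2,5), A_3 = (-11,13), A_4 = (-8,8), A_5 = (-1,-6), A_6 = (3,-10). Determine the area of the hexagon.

69.5

Apply the surveyor's formula: 2A = Σ (x_i·y_{i+1} − x_{i+1}·y_i), indices taken mod 6.
Σ = (4) + (29) + (16) + (56) + (28) + (6) = 139
Area = |Σ|/2 = 69.5.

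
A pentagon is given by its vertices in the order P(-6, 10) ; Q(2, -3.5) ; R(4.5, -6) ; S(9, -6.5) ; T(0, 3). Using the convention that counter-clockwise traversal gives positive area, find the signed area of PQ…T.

Apply Gauss's area formula: 2A = Σ (x_i·y_{i+1} − x_{i+1}·y_i), indices taken mod 5.
P→Q: (-6)(-3.5) − (2)(10) = 1
Q→R: (2)(-6) − (4.5)(-3.5) = 3.75
R→S: (4.5)(-6.5) − (9)(-6) = 24.75
S→T: (9)(3) − (0)(-6.5) = 27
T→P: (0)(10) − (-6)(3) = 18
Σ = 74.5
Signed area = Σ/2 = 37.25 (positive ⇒ counter-clockwise traversal).

37.25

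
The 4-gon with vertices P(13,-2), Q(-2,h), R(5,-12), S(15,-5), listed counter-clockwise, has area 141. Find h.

9

The doubled signed area Σ (x_i y_{i+1} − x_{i+1} y_i) is linear in h.
With h=0 it equals 210; the coefficient of h is 8 (from the two edges through Q).
So 8·h + 210 = 2·141 = 282 ⇒ h = 9.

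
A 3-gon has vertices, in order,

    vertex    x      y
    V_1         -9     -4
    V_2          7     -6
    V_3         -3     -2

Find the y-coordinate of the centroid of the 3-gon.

-4

Apply Gauss's area formula. First the cross-terms c_i = x_i·y_{i+1} − x_{i+1}·y_i:
  82, -32, -6  ⇒  2A = 44, A = 22.
Then Σ (y_i + y_{i+1})·c_i = -528, so ȳ = -528 / (6·22) = -4.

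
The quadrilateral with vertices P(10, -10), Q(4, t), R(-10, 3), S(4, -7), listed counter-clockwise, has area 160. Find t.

Write out the shoelace sum; only the two edges meeting at Q involve t:
2·Area = [(10·t − 4·(-10)) + (4·3 − (-10)·t)] + 88
       = 20·t + 140 = 320
⇒ t = 9.

9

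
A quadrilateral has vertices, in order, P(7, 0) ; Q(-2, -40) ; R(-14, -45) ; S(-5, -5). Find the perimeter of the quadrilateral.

|PQ| = √((-9)² + (-40)²) = √1681 = 41
|QR| = √((-12)² + (-5)²) = √169 = 13
|RS| = √((9)² + (40)²) = √1681 = 41
|SP| = √((12)² + (5)²) = √169 = 13
Perimeter = 41 + 13 + 41 + 13 = 108.

108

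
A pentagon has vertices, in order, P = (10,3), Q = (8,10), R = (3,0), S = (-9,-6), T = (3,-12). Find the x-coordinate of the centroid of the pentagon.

689/283

Apply Gauss's area formula. First the cross-terms c_i = x_i·y_{i+1} − x_{i+1}·y_i:
  76, -30, -18, 126, 129  ⇒  2A = 283, A = 141.5.
Then Σ (x_i + x_{i+1})·c_i = 2067, so x̄ = 2067 / (6·141.5) = 689/283.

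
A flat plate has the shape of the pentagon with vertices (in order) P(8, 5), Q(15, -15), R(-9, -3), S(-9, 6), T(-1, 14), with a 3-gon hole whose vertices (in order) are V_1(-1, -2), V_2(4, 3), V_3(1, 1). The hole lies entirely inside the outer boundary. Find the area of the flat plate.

Outer boundary:
Σ = (-195) + (-180) + (-81) + (-120) + (-117) = -693
Area = |Σ|/2 = 346.5.
Hole:
Apply the shoelace (surveyor's) formula: 2A = Σ (x_i·y_{i+1} − x_{i+1}·y_i), indices taken mod 3.
V_1→V_2: (-1)(3) − (4)(-2) = 5
V_2→V_3: (4)(1) − (1)(3) = 1
V_3→V_1: (1)(-2) − (-1)(1) = -1
Σ = 5
Area = |Σ|/2 = 2.5.
Net area = 346.5 − 2.5 = 344.

344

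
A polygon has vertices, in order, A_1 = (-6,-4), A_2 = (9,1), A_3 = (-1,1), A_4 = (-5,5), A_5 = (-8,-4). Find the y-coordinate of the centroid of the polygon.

Apply the shoelace formula. First the cross-terms c_i = x_i·y_{i+1} − x_{i+1}·y_i:
  30, 10, 0, 60, 8  ⇒  2A = 108, A = 54.
Then Σ (y_i + y_{i+1})·c_i = -74, so ȳ = -74 / (6·54) = -37/162.

-37/162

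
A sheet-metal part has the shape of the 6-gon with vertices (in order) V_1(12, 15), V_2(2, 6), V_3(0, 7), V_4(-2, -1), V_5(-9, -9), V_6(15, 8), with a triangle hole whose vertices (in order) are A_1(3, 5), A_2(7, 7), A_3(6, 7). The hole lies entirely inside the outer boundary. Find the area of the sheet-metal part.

134.5

Outer boundary:
Apply the shoelace formula: 2A = Σ (x_i·y_{i+1} − x_{i+1}·y_i), indices taken mod 6.
Σ = (42) + (14) + (14) + (9) + (63) + (129) = 271
Area = |Σ|/2 = 135.5.
Hole:
A_1→A_2: (3)(7) − (7)(5) = -14
A_2→A_3: (7)(7) − (6)(7) = 7
A_3→A_1: (6)(5) − (3)(7) = 9
Σ = 2
Area = |Σ|/2 = 1.
Net area = 135.5 − 1 = 134.5.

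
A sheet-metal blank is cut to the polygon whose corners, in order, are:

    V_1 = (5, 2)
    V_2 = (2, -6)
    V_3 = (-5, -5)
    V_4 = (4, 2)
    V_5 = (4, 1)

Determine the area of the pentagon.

Apply the shoelace (surveyor's) formula: 2A = Σ (x_i·y_{i+1} − x_{i+1}·y_i), indices taken mod 5.
Σ = (-34) + (-40) + (10) + (-4) + (3) = -65
Area = |Σ|/2 = 32.5.

32.5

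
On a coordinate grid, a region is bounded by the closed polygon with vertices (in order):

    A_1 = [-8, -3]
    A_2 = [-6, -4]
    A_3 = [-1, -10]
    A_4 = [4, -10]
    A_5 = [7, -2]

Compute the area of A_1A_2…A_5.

Apply the surveyor's formula: 2A = Σ (x_i·y_{i+1} − x_{i+1}·y_i), indices taken mod 5.
Σ = (14) + (56) + (50) + (62) + (-37) = 145
Area = |Σ|/2 = 72.5.

72.5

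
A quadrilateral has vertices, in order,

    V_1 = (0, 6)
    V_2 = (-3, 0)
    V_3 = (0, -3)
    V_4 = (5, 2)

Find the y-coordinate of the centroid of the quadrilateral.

Apply the shoelace formula. First the cross-terms c_i = x_i·y_{i+1} − x_{i+1}·y_i:
  18, 9, 15, 30  ⇒  2A = 72, A = 36.
Then Σ (y_i + y_{i+1})·c_i = 306, so ȳ = 306 / (6·36) = 17/12.

17/12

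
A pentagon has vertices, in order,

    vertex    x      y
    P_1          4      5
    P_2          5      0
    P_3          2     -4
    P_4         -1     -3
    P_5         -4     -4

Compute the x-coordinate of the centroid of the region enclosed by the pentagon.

5/3

Apply the shoelace (surveyor's) formula. First the cross-terms c_i = x_i·y_{i+1} − x_{i+1}·y_i:
  -25, -20, -10, -8, -4  ⇒  2A = -67, A = -33.5.
Then Σ (x_i + x_{i+1})·c_i = -335, so x̄ = -335 / (6·(-33.5)) = 5/3.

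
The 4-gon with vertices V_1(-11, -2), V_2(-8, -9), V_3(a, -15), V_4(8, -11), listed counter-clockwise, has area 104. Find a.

-11

Write out the shoelace sum; only the two edges meeting at V_3 involve a:
2·Area = [((-8)·(-15) − a·(-9)) + (a·(-11) − 8·(-15))] + -54
       = -2·a + 186 = 208
⇒ a = -11.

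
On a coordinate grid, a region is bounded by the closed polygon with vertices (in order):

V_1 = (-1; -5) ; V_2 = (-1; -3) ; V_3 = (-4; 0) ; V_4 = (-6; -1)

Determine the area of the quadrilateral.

9.5

Σ = (-2) + (-12) + (4) + (29) = 19
Area = |Σ|/2 = 9.5.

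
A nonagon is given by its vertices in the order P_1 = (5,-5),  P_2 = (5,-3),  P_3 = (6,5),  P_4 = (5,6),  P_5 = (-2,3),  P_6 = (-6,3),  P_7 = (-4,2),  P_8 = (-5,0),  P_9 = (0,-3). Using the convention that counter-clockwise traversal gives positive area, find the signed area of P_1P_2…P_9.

Cross-terms: 10, 43, 11, 27, 12, 0, 10, 15, 15  ⇒  Σ = 143
Signed area = Σ/2 = 71.5 (positive ⇒ counter-clockwise traversal).

71.5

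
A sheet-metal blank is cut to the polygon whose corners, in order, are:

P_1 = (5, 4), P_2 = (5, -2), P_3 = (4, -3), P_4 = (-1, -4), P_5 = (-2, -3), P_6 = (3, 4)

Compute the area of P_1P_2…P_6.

Apply the shoelace (surveyor's) formula: 2A = Σ (x_i·y_{i+1} − x_{i+1}·y_i), indices taken mod 6.
Σ = (-30) + (-7) + (-19) + (-5) + (1) + (-8) = -68
Area = |Σ|/2 = 34.

34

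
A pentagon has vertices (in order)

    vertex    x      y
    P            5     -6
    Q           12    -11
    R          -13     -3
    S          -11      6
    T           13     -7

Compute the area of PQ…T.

158.5

Apply the shoelace (surveyor's) formula: 2A = Σ (x_i·y_{i+1} − x_{i+1}·y_i), indices taken mod 5.
P→Q: (5)(-11) − (12)(-6) = 17
Q→R: (12)(-3) − (-13)(-11) = -179
R→S: (-13)(6) − (-11)(-3) = -111
S→T: (-11)(-7) − (13)(6) = -1
T→P: (13)(-6) − (5)(-7) = -43
Σ = -317
Area = |Σ|/2 = 158.5.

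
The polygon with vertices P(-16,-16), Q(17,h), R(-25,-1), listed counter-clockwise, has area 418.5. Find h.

The doubled signed area Σ (x_i y_{i+1} − x_{i+1} y_i) is linear in h.
With h=0 it equals 639; the coefficient of h is 9 (from the two edges through Q).
So 9·h + 639 = 2·418.5 = 837 ⇒ h = 22.

22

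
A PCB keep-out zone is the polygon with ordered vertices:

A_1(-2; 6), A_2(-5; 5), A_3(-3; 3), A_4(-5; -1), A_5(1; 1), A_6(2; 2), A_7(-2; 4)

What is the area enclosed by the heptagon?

21

Σ = (20) + (0) + (18) + (-4) + (0) + (12) + (-4) = 42
Area = |Σ|/2 = 21.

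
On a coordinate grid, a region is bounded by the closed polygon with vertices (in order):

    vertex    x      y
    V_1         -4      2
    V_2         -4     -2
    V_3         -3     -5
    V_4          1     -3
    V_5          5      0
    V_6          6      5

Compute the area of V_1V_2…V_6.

58

Apply the surveyor's formula: 2A = Σ (x_i·y_{i+1} − x_{i+1}·y_i), indices taken mod 6.
V_1→V_2: (-4)(-2) − (-4)(2) = 16
V_2→V_3: (-4)(-5) − (-3)(-2) = 14
V_3→V_4: (-3)(-3) − (1)(-5) = 14
V_4→V_5: (1)(0) − (5)(-3) = 15
V_5→V_6: (5)(5) − (6)(0) = 25
V_6→V_1: (6)(2) − (-4)(5) = 32
Σ = 116
Area = |Σ|/2 = 58.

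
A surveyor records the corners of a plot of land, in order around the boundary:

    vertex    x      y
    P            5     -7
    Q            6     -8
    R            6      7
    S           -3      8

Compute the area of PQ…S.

71

Apply the shoelace formula: 2A = Σ (x_i·y_{i+1} − x_{i+1}·y_i), indices taken mod 4.
Σ = (2) + (90) + (69) + (-19) = 142
Area = |Σ|/2 = 71.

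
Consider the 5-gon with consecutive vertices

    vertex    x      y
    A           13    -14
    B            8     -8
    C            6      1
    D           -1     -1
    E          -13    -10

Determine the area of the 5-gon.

184

Apply the shoelace formula: 2A = Σ (x_i·y_{i+1} − x_{i+1}·y_i), indices taken mod 5.
Σ = (8) + (56) + (-5) + (-3) + (312) = 368
Area = |Σ|/2 = 184.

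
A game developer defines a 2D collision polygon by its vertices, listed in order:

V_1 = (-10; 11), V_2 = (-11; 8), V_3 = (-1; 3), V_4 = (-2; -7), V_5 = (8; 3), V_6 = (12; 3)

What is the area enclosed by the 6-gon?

Apply the shoelace formula: 2A = Σ (x_i·y_{i+1} − x_{i+1}·y_i), indices taken mod 6.
Cross-terms: 41, -25, 13, 50, -12, 162  ⇒  Σ = 229
Area = |Σ|/2 = 114.5.

114.5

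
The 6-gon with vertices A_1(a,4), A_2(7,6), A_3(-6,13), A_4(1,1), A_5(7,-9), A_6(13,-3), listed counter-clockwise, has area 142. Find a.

8

The doubled signed area Σ (x_i y_{i+1} − x_{i+1} y_i) is linear in a.
With a=0 it equals 212; the coefficient of a is 9 (from the two edges through A_1).
So 9·a + 212 = 2·142 = 284 ⇒ a = 8.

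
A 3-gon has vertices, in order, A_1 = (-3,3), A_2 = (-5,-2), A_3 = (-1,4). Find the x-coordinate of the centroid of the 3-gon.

-3

Apply Gauss's area formula. First the cross-terms c_i = x_i·y_{i+1} − x_{i+1}·y_i:
  21, -22, 9  ⇒  2A = 8, A = 4.
Then Σ (x_i + x_{i+1})·c_i = -72, so x̄ = -72 / (6·4) = -3.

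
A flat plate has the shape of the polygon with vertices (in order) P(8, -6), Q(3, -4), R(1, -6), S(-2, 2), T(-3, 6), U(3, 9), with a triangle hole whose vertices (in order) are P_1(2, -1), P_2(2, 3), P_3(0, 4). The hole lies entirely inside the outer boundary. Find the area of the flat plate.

85.5

Outer boundary:
Apply Gauss's area formula: 2A = Σ (x_i·y_{i+1} − x_{i+1}·y_i), indices taken mod 6.
Cross-terms: -14, -14, -10, -6, -45, -90  ⇒  Σ = -179
Area = |Σ|/2 = 89.5.
Hole:
Apply the surveyor's formula: 2A = Σ (x_i·y_{i+1} − x_{i+1}·y_i), indices taken mod 3.
Σ = (8) + (8) + (-8) = 8
Area = |Σ|/2 = 4.
Net area = 89.5 − 4 = 85.5.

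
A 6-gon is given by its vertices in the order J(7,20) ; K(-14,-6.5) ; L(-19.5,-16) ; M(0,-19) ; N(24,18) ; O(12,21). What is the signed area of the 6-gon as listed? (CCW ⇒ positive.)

J→K: (7)(-6.5) − (-14)(20) = 234.5
K→L: (-14)(-16) − (-19.5)(-6.5) = 97.25
L→M: (-19.5)(-19) − (0)(-16) = 370.5
M→N: (0)(18) − (24)(-19) = 456
N→O: (24)(21) − (12)(18) = 288
O→J: (12)(20) − (7)(21) = 93
Σ = 1539.25
Signed area = Σ/2 = 769.625 (positive ⇒ counter-clockwise traversal).

769.625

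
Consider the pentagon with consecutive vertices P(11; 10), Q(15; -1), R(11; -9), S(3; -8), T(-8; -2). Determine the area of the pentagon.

237

P→Q: (11)(-1) − (15)(10) = -161
Q→R: (15)(-9) − (11)(-1) = -124
R→S: (11)(-8) − (3)(-9) = -61
S→T: (3)(-2) − (-8)(-8) = -70
T→P: (-8)(10) − (11)(-2) = -58
Σ = -474
Area = |Σ|/2 = 237.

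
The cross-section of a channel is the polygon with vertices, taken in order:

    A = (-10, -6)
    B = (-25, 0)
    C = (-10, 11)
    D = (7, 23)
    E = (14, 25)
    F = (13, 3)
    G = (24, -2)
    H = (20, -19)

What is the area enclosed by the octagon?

993

Cross-terms: -150, -275, -307, -147, -283, -98, -416, -310  ⇒  Σ = -1986
Area = |Σ|/2 = 993.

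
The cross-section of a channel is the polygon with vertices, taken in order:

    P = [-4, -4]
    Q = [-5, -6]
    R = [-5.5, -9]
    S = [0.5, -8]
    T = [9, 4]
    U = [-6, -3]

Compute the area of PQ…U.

73.75

Apply Gauss's area formula: 2A = Σ (x_i·y_{i+1} − x_{i+1}·y_i), indices taken mod 6.
Σ = (4) + (12) + (48.5) + (74) + (-3) + (12) = 147.5
Area = |Σ|/2 = 73.75.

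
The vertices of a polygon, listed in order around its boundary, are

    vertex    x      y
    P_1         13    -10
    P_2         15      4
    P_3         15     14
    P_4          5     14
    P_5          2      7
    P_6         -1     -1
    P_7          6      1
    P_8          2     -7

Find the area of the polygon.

268

Σ = (202) + (150) + (140) + (7) + (5) + (5) + (-44) + (71) = 536
Area = |Σ|/2 = 268.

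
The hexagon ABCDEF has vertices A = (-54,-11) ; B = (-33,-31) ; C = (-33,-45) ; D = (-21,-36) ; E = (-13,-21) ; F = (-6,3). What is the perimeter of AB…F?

|AB| = √((21)² + (-20)²) = √841 = 29
|BC| = √((0)² + (-14)²) = √196 = 14
|CD| = √((12)² + (9)²) = √225 = 15
|DE| = √((8)² + (15)²) = √289 = 17
|EF| = √((7)² + (24)²) = √625 = 25
|FA| = √((-48)² + (-14)²) = √2500 = 50
Perimeter = 29 + 14 + 15 + 17 + 25 + 50 = 150.

150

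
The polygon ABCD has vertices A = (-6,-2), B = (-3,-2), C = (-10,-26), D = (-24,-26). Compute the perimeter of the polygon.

|AB| = √((3)² + (0)²) = √9 = 3
|BC| = √((-7)² + (-24)²) = √625 = 25
|CD| = √((-14)² + (0)²) = √196 = 14
|DA| = √((18)² + (24)²) = √900 = 30
Perimeter = 3 + 25 + 14 + 30 = 72.

72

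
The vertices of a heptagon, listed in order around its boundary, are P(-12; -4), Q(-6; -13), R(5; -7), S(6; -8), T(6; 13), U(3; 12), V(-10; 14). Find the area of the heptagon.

Apply the shoelace formula: 2A = Σ (x_i·y_{i+1} − x_{i+1}·y_i), indices taken mod 7.
Σ = (132) + (107) + (2) + (126) + (33) + (162) + (208) = 770
Area = |Σ|/2 = 385.

385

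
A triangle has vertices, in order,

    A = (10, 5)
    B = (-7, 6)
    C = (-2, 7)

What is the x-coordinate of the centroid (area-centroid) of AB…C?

1/3

Apply the shoelace formula. First the cross-terms c_i = x_i·y_{i+1} − x_{i+1}·y_i:
  95, -37, -80  ⇒  2A = -22, A = -11.
Then Σ (x_i + x_{i+1})·c_i = -22, so x̄ = -22 / (6·(-11)) = 1/3.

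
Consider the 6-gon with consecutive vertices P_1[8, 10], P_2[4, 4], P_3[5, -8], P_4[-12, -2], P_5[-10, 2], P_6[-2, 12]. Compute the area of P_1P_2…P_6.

Apply Gauss's area formula: 2A = Σ (x_i·y_{i+1} − x_{i+1}·y_i), indices taken mod 6.
P_1→P_2: (8)(4) − (4)(10) = -8
P_2→P_3: (4)(-8) − (5)(4) = -52
P_3→P_4: (5)(-2) − (-12)(-8) = -106
P_4→P_5: (-12)(2) − (-10)(-2) = -44
P_5→P_6: (-10)(12) − (-2)(2) = -116
P_6→P_1: (-2)(10) − (8)(12) = -116
Σ = -442
Area = |Σ|/2 = 221.

221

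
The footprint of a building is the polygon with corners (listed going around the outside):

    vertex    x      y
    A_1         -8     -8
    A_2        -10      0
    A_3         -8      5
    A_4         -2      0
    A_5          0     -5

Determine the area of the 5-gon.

Σ = (-80) + (-50) + (10) + (10) + (-40) = -150
Area = |Σ|/2 = 75.

75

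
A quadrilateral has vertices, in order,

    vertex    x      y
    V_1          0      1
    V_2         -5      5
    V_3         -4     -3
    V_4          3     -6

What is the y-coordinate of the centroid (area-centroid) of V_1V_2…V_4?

Apply the shoelace (surveyor's) formula. First the cross-terms c_i = x_i·y_{i+1} − x_{i+1}·y_i:
  5, 35, 33, 3  ⇒  2A = 76, A = 38.
Then Σ (y_i + y_{i+1})·c_i = -212, so ȳ = -212 / (6·38) = -53/57.

-53/57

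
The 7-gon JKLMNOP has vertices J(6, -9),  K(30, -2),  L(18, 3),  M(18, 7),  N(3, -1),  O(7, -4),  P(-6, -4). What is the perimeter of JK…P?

|JK| = √((24)² + (7)²) = √625 = 25
|KL| = √((-12)² + (5)²) = √169 = 13
|LM| = √((0)² + (4)²) = √16 = 4
|MN| = √((-15)² + (-8)²) = √289 = 17
|NO| = √((4)² + (-3)²) = √25 = 5
|OP| = √((-13)² + (0)²) = √169 = 13
|PJ| = √((12)² + (-5)²) = √169 = 13
Perimeter = 25 + 13 + 4 + 17 + 5 + 13 + 13 = 90.

90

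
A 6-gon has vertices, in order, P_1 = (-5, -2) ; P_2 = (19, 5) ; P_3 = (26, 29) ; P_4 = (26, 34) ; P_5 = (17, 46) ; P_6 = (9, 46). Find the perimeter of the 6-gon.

128

|P_1P_2| = √((24)² + (7)²) = √625 = 25
|P_2P_3| = √((7)² + (24)²) = √625 = 25
|P_3P_4| = √((0)² + (5)²) = √25 = 5
|P_4P_5| = √((-9)² + (12)²) = √225 = 15
|P_5P_6| = √((-8)² + (0)²) = √64 = 8
|P_6P_1| = √((-14)² + (-48)²) = √2500 = 50
Perimeter = 25 + 25 + 5 + 15 + 8 + 50 = 128.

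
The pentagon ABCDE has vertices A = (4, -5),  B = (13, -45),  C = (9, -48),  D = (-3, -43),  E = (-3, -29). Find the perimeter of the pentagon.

98

|AB| = √((9)² + (-40)²) = √1681 = 41
|BC| = √((-4)² + (-3)²) = √25 = 5
|CD| = √((-12)² + (5)²) = √169 = 13
|DE| = √((0)² + (14)²) = √196 = 14
|EA| = √((7)² + (24)²) = √625 = 25
Perimeter = 41 + 5 + 13 + 14 + 25 = 98.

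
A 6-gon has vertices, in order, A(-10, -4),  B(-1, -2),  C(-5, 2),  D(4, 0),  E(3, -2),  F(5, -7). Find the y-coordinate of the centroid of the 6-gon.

-331/113

Apply the surveyor's formula. First the cross-terms c_i = x_i·y_{i+1} − x_{i+1}·y_i:
  16, -12, -8, -8, -11, -90  ⇒  2A = -113, A = -56.5.
Then Σ (y_i + y_{i+1})·c_i = 993, so ȳ = 993 / (6·(-56.5)) = -331/113.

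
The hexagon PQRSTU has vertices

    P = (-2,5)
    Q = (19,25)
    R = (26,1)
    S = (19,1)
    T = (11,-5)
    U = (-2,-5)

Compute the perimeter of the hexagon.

94

|PQ| = √((21)² + (20)²) = √841 = 29
|QR| = √((7)² + (-24)²) = √625 = 25
|RS| = √((-7)² + (0)²) = √49 = 7
|ST| = √((-8)² + (-6)²) = √100 = 10
|TU| = √((-13)² + (0)²) = √169 = 13
|UP| = √((0)² + (10)²) = √100 = 10
Perimeter = 29 + 25 + 7 + 10 + 13 + 10 = 94.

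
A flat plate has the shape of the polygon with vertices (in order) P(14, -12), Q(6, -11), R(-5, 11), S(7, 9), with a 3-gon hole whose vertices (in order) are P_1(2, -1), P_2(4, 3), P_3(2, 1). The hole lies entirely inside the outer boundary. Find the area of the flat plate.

Outer boundary:
Σ = (-82) + (11) + (-122) + (-210) = -403
Area = |Σ|/2 = 201.5.
Hole:
Apply the shoelace formula: 2A = Σ (x_i·y_{i+1} − x_{i+1}·y_i), indices taken mod 3.
Σ = (10) + (-2) + (-4) = 4
Area = |Σ|/2 = 2.
Net area = 201.5 − 2 = 199.5.

199.5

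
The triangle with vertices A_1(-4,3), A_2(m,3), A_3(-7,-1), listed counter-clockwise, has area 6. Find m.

-7

The doubled signed area Σ (x_i y_{i+1} − x_{i+1} y_i) is linear in m.
With m=0 it equals -16; the coefficient of m is -4 (from the two edges through A_2).
So -4·m + -16 = 2·6 = 12 ⇒ m = -7.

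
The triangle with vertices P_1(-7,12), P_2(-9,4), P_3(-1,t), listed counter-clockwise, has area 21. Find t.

15

The doubled signed area Σ (x_i y_{i+1} − x_{i+1} y_i) is linear in t.
With t=0 it equals 72; the coefficient of t is -2 (from the two edges through P_3).
So -2·t + 72 = 2·21 = 42 ⇒ t = 15.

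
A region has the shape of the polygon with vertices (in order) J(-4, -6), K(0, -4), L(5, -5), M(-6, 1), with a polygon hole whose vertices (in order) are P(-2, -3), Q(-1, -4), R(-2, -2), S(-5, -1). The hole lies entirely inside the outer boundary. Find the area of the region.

Outer boundary:
Apply the shoelace formula: 2A = Σ (x_i·y_{i+1} − x_{i+1}·y_i), indices taken mod 4.
Cross-terms: 16, 20, -25, 40  ⇒  Σ = 51
Area = |Σ|/2 = 25.5.
Hole:
Cross-terms: 5, -6, -8, 13  ⇒  Σ = 4
Area = |Σ|/2 = 2.
Net area = 25.5 − 2 = 23.5.

23.5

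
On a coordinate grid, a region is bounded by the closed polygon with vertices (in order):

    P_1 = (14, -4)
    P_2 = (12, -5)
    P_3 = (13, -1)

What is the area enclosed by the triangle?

3.5

Cross-terms: -22, 53, -38  ⇒  Σ = -7
Area = |Σ|/2 = 3.5.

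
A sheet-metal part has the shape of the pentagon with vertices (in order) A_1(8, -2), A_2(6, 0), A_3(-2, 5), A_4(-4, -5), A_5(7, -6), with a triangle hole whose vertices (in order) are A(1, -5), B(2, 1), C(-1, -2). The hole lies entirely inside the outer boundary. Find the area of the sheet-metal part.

Outer boundary:
Σ = (12) + (30) + (30) + (59) + (34) = 165
Area = |Σ|/2 = 82.5.
Hole:
Apply the shoelace formula: 2A = Σ (x_i·y_{i+1} − x_{i+1}·y_i), indices taken mod 3.
A→B: (1)(1) − (2)(-5) = 11
B→C: (2)(-2) − (-1)(1) = -3
C→A: (-1)(-5) − (1)(-2) = 7
Σ = 15
Area = |Σ|/2 = 7.5.
Net area = 82.5 − 7.5 = 75.

75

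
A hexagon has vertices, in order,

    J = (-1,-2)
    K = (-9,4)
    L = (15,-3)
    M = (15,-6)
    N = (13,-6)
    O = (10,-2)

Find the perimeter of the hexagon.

|JK| = √((-8)² + (6)²) = √100 = 10
|KL| = √((24)² + (-7)²) = √625 = 25
|LM| = √((0)² + (-3)²) = √9 = 3
|MN| = √((-2)² + (0)²) = √4 = 2
|NO| = √((-3)² + (4)²) = √25 = 5
|OJ| = √((-11)² + (0)²) = √121 = 11
Perimeter = 10 + 25 + 3 + 2 + 5 + 11 = 56.

56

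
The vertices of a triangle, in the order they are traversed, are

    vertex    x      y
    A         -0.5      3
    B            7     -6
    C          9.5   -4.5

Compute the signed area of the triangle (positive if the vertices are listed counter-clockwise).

16.875

Σ = (-18) + (25.5) + (26.25) = 33.75
Signed area = Σ/2 = 16.875 (positive ⇒ counter-clockwise traversal).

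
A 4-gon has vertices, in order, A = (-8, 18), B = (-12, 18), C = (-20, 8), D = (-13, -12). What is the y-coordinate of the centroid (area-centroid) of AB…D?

Apply Gauss's area formula. First the cross-terms c_i = x_i·y_{i+1} − x_{i+1}·y_i:
  72, 264, 344, -330  ⇒  2A = 350, A = 175.
Then Σ (y_i + y_{i+1})·c_i = 6100, so ȳ = 6100 / (6·175) = 122/21.

122/21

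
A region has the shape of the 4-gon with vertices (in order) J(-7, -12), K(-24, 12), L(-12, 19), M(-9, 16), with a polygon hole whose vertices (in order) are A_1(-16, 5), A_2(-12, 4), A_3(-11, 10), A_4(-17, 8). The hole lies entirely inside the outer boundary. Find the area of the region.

Outer boundary:
Apply Gauss's area formula: 2A = Σ (x_i·y_{i+1} − x_{i+1}·y_i), indices taken mod 4.
Σ = (-372) + (-312) + (-21) + (220) = -485
Area = |Σ|/2 = 242.5.
Hole:
Cross-terms: -4, -76, 82, 43  ⇒  Σ = 45
Area = |Σ|/2 = 22.5.
Net area = 242.5 − 22.5 = 220.

220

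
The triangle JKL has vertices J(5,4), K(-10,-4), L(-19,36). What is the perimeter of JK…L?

|JK| = √((-15)² + (-8)²) = √289 = 17
|KL| = √((-9)² + (40)²) = √1681 = 41
|LJ| = √((24)² + (-32)²) = √1600 = 40
Perimeter = 17 + 41 + 40 = 98.

98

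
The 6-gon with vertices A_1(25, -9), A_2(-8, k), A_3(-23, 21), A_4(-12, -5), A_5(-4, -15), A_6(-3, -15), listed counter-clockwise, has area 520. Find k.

7

The doubled signed area Σ (x_i y_{i+1} − x_{i+1} y_i) is linear in k.
With k=0 it equals 704; the coefficient of k is 48 (from the two edges through A_2).
So 48·k + 704 = 2·520 = 1040 ⇒ k = 7.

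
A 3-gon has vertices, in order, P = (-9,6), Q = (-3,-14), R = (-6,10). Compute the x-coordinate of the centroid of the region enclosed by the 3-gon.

Apply the shoelace (surveyor's) formula. First the cross-terms c_i = x_i·y_{i+1} − x_{i+1}·y_i:
  144, -114, 54  ⇒  2A = 84, A = 42.
Then Σ (x_i + x_{i+1})·c_i = -1512, so x̄ = -1512 / (6·42) = -6.

-6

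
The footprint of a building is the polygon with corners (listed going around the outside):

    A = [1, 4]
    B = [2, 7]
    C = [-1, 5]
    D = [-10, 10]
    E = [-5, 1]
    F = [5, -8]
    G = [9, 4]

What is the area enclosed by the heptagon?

127.5

Apply the shoelace (surveyor's) formula: 2A = Σ (x_i·y_{i+1} − x_{i+1}·y_i), indices taken mod 7.
Σ = (-1) + (17) + (40) + (40) + (35) + (92) + (32) = 255
Area = |Σ|/2 = 127.5.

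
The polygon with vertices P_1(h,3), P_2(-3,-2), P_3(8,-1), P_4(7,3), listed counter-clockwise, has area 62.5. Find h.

-9

Write out the shoelace sum; only the two edges meeting at P_1 involve h:
2·Area = [(7·3 − h·3) + (h·(-2) − (-3)·3)] + 50
       = -5·h + 80 = 125
⇒ h = -9.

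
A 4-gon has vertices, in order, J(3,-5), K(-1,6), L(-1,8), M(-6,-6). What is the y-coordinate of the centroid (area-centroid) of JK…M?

Apply the shoelace formula. First the cross-terms c_i = x_i·y_{i+1} − x_{i+1}·y_i:
  13, -2, 54, 48  ⇒  2A = 113, A = 56.5.
Then Σ (y_i + y_{i+1})·c_i = -435, so ȳ = -435 / (6·56.5) = -145/113.

-145/113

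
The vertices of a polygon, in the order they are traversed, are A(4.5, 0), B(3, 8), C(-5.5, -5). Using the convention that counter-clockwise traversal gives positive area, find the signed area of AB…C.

Apply the shoelace (surveyor's) formula: 2A = Σ (x_i·y_{i+1} − x_{i+1}·y_i), indices taken mod 3.
Σ = (36) + (29) + (22.5) = 87.5
Signed area = Σ/2 = 43.75 (positive ⇒ counter-clockwise traversal).

43.75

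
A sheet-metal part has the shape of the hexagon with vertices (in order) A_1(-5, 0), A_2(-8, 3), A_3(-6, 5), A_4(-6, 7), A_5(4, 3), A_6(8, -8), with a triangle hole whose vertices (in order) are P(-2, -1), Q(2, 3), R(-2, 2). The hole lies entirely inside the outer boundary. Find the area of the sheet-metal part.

89.5

Outer boundary:
Apply the shoelace formula: 2A = Σ (x_i·y_{i+1} − x_{i+1}·y_i), indices taken mod 6.
Cross-terms: -15, -22, -12, -46, -56, -40  ⇒  Σ = -191
Area = |Σ|/2 = 95.5.
Hole:
Apply the surveyor's formula: 2A = Σ (x_i·y_{i+1} − x_{i+1}·y_i), indices taken mod 3.
Σ = (-4) + (10) + (6) = 12
Area = |Σ|/2 = 6.
Net area = 95.5 − 6 = 89.5.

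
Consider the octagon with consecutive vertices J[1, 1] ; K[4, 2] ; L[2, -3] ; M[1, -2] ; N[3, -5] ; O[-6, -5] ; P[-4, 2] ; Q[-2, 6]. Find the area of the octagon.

61.5

Apply the shoelace formula: 2A = Σ (x_i·y_{i+1} − x_{i+1}·y_i), indices taken mod 8.
Σ = (-2) + (-16) + (-1) + (1) + (-45) + (-32) + (-20) + (-8) = -123
Area = |Σ|/2 = 61.5.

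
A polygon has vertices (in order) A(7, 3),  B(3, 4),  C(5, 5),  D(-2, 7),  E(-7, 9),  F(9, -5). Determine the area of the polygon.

Apply the surveyor's formula: 2A = Σ (x_i·y_{i+1} − x_{i+1}·y_i), indices taken mod 6.
Σ = (19) + (-5) + (45) + (31) + (-46) + (62) = 106
Area = |Σ|/2 = 53.

53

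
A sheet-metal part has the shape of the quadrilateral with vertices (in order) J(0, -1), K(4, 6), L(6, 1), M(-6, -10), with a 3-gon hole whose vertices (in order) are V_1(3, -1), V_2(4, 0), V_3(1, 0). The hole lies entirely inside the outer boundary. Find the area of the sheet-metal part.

36.5

Outer boundary:
Apply the shoelace formula: 2A = Σ (x_i·y_{i+1} − x_{i+1}·y_i), indices taken mod 4.
J→K: (0)(6) − (4)(-1) = 4
K→L: (4)(1) − (6)(6) = -32
L→M: (6)(-10) − (-6)(1) = -54
M→J: (-6)(-1) − (0)(-10) = 6
Σ = -76
Area = |Σ|/2 = 38.
Hole:
Apply the shoelace formula: 2A = Σ (x_i·y_{i+1} − x_{i+1}·y_i), indices taken mod 3.
Σ = (4) + (0) + (-1) = 3
Area = |Σ|/2 = 1.5.
Net area = 38 − 1.5 = 36.5.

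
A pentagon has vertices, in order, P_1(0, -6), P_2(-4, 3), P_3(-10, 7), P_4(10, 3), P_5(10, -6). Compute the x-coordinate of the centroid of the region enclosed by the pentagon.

583/204

Apply the shoelace formula. First the cross-terms c_i = x_i·y_{i+1} − x_{i+1}·y_i:
  -24, 2, -100, -90, -60  ⇒  2A = -272, A = -136.
Then Σ (x_i + x_{i+1})·c_i = -2332, so x̄ = -2332 / (6·(-136)) = 583/204.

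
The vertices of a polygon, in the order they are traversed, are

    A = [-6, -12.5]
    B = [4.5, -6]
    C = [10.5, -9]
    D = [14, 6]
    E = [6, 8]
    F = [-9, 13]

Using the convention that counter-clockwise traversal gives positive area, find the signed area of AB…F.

360.125

A→B: (-6)(-6) − (4.5)(-12.5) = 92.25
B→C: (4.5)(-9) − (10.5)(-6) = 22.5
C→D: (10.5)(6) − (14)(-9) = 189
D→E: (14)(8) − (6)(6) = 76
E→F: (6)(13) − (-9)(8) = 150
F→A: (-9)(-12.5) − (-6)(13) = 190.5
Σ = 720.25
Signed area = Σ/2 = 360.125 (positive ⇒ counter-clockwise traversal).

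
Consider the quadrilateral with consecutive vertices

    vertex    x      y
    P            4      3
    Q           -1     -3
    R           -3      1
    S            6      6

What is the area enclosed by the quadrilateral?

P→Q: (4)(-3) − (-1)(3) = -9
Q→R: (-1)(1) − (-3)(-3) = -10
R→S: (-3)(6) − (6)(1) = -24
S→P: (6)(3) − (4)(6) = -6
Σ = -49
Area = |Σ|/2 = 24.5.

24.5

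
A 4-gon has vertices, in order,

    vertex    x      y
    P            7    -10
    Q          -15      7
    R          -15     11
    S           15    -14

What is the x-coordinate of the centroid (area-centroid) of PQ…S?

Apply the shoelace (surveyor's) formula. First the cross-terms c_i = x_i·y_{i+1} − x_{i+1}·y_i:
  -101, -60, 45, -52  ⇒  2A = -168, A = -84.
Then Σ (x_i + x_{i+1})·c_i = 1464, so x̄ = 1464 / (6·(-84)) = -61/21.

-61/21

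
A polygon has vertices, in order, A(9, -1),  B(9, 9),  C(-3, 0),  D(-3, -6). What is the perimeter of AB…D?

44

|AB| = √((0)² + (10)²) = √100 = 10
|BC| = √((-12)² + (-9)²) = √225 = 15
|CD| = √((0)² + (-6)²) = √36 = 6
|DA| = √((12)² + (5)²) = √169 = 13
Perimeter = 10 + 15 + 6 + 13 = 44.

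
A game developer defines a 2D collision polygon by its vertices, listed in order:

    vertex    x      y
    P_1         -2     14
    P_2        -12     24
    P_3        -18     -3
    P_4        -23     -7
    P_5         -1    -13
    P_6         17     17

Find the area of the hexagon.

706.5

P_1→P_2: (-2)(24) − (-12)(14) = 120
P_2→P_3: (-12)(-3) − (-18)(24) = 468
P_3→P_4: (-18)(-7) − (-23)(-3) = 57
P_4→P_5: (-23)(-13) − (-1)(-7) = 292
P_5→P_6: (-1)(17) − (17)(-13) = 204
P_6→P_1: (17)(14) − (-2)(17) = 272
Σ = 1413
Area = |Σ|/2 = 706.5.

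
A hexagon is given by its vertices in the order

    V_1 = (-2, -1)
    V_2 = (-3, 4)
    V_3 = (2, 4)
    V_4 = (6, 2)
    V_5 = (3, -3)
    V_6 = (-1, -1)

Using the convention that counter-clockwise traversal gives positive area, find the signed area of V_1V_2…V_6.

-41

Apply the shoelace formula: 2A = Σ (x_i·y_{i+1} − x_{i+1}·y_i), indices taken mod 6.
Σ = (-11) + (-20) + (-20) + (-24) + (-6) + (-1) = -82
Signed area = Σ/2 = -41 (negative ⇒ clockwise traversal).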